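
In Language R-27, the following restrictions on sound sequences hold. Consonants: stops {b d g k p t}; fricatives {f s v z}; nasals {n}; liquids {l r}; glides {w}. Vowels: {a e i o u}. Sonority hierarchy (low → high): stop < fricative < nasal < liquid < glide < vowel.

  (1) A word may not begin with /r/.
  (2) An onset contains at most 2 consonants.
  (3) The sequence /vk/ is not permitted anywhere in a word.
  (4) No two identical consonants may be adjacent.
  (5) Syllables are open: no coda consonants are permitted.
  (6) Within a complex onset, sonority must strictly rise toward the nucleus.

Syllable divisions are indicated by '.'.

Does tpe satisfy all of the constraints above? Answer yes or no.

no

tpe — violates constraint 6: syllable 1 onset /tp/: /t/ (stop, 1) → /p/ (stop, 1) does not rise → illicit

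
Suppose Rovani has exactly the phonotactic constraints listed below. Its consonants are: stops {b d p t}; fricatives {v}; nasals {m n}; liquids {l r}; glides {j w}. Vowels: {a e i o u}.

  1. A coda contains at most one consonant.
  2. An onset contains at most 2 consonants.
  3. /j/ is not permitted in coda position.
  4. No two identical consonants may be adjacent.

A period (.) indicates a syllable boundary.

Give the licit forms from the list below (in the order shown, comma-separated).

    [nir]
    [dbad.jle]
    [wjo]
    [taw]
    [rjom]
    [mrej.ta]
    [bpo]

[nir], [dbad.jle], [wjo], [taw], [rjom], [bpo]

[nir] — σ1 onset /n/, coda /r/ ok → licit
[dbad.jle] — σ1 onset /db/ (2C), coda /d/ ok; σ2 onset /jl/ (2C), coda /∅/ ok → licit
[wjo] — σ1 onset /wj/ (2C), coda /∅/ ok → licit
[taw] — σ1 onset /t/, coda /w/ ok → licit
[rjom] — σ1 onset /rj/ (2C), coda /m/ ok → licit
[mrej.ta] — violates constraint 3: syllable 1 coda contains /j/ → illicit
[bpo] — σ1 onset /bp/ (2C), coda /∅/ ok → licit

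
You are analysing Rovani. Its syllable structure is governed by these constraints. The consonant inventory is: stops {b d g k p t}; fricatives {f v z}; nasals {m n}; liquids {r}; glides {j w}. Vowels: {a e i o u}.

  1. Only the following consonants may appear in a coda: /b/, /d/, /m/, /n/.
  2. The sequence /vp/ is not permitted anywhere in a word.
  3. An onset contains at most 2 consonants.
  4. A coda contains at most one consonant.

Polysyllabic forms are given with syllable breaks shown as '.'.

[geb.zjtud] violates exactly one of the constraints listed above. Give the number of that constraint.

[geb.zjtud]: syllable 2 onset /zjt/ has 3 consonants (> 2).
This is a violation of constraint 3: "An onset contains at most 2 consonants."
The remaining constraints (1, 2, 4) are satisfied.

3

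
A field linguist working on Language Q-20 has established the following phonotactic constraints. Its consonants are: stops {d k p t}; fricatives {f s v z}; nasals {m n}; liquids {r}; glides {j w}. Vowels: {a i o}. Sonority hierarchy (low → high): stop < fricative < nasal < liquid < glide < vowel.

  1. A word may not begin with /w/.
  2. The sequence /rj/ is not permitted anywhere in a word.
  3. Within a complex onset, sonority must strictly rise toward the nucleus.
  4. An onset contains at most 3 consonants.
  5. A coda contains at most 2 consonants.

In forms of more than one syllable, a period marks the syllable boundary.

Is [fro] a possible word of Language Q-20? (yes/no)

yes

[fro] — σ1 onset /fr/ (2→4 rises), coda /∅/ ok → well-formed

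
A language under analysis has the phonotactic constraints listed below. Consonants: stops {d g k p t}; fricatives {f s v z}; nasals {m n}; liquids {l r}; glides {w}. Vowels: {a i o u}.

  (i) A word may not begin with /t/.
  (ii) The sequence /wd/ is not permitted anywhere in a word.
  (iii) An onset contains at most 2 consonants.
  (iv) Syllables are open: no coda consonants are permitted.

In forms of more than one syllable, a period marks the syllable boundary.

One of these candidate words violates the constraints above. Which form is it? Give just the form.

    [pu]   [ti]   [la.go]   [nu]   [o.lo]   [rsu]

[pu] — σ1 onset /p/, coda /∅/ ok → permitted
[ti] — violates constraint (i): word begins with /t/ → not permitted
[la.go] — σ1 onset /l/, coda /∅/ ok; σ2 onset /g/, coda /∅/ ok → permitted
[nu] — σ1 onset /n/, coda /∅/ ok → permitted
[o.lo] — σ1 onset /∅/, coda /∅/ ok; σ2 onset /l/, coda /∅/ ok → permitted
[rsu] — σ1 onset /rs/ (2C), coda /∅/ ok → permitted

[ti]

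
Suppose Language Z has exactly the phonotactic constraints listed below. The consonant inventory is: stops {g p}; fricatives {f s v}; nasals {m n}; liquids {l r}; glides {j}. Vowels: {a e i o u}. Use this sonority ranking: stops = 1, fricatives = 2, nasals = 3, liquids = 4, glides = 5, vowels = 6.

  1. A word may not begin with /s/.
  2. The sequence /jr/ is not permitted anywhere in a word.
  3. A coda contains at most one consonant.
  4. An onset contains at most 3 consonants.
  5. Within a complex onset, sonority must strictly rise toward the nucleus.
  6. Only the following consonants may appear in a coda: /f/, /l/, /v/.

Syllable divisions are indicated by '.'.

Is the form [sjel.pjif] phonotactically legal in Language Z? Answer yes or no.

[sjel.pjif] — violates constraint 1: word begins with /s/ → phonotactically illegal

no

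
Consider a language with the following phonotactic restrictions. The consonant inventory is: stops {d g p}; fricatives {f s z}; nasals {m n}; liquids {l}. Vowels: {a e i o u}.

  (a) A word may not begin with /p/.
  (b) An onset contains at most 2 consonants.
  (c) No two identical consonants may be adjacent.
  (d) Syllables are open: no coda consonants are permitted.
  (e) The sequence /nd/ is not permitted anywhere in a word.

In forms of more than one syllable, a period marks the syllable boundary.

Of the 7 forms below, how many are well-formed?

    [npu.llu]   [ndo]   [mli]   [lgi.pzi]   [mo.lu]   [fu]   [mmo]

[npu.llu] — violates constraint (c): adjacent identical consonants /ll/ → ill-formed
[ndo] — violates constraint (e): contains banned sequence /nd/ → ill-formed
[mli] — σ1 onset /ml/ (2C), coda /∅/ ok → well-formed
[lgi.pzi] — σ1 onset /lg/ (2C), coda /∅/ ok; σ2 onset /pz/ (2C), coda /∅/ ok → well-formed
[mo.lu] — σ1 onset /m/, coda /∅/ ok; σ2 onset /l/, coda /∅/ ok → well-formed
[fu] — σ1 onset /f/, coda /∅/ ok → well-formed
[mmo] — violates constraint (c): adjacent identical consonants /mm/ → ill-formed
Well-formed: [mli], [lgi.pzi], [mo.lu], [fu] → 4.

4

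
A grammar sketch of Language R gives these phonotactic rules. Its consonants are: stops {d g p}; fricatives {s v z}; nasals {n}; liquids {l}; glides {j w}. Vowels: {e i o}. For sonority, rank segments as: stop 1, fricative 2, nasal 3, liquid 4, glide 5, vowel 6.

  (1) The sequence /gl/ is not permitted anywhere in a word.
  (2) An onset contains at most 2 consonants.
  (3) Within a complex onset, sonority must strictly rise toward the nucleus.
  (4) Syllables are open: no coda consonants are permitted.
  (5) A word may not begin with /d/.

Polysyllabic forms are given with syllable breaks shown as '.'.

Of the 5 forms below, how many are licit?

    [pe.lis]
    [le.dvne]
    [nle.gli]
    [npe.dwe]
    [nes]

[pe.lis] — violates constraint 4: syllable 2 coda /s/ has 1 consonant (> 0) → illicit
[le.dvne] — violates constraint 2: syllable 2 onset /dvn/ has 3 consonants (> 2) → illicit
[nle.gli] — violates constraint 1: contains banned sequence /gl/ → illicit
[npe.dwe] — violates constraint 3: syllable 1 onset /np/: /n/ (nasal, 3) → /p/ (stop, 1) does not rise → illicit
[nes] — violates constraint 4: syllable 1 coda /s/ has 1 consonant (> 0) → illicit
No form is licit → 0.

0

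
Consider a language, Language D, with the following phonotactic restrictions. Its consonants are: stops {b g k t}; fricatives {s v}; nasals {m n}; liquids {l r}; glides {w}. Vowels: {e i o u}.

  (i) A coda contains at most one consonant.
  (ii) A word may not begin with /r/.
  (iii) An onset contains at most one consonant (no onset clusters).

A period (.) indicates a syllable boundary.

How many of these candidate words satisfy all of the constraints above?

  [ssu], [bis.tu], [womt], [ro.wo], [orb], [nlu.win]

[ssu] — violates constraint (iii): syllable 1 onset /ss/ has 2 consonants (> 1) → not permitted
[bis.tu] — σ1 onset /b/, coda /s/ ok; σ2 onset /t/, coda /∅/ ok → permitted
[womt] — violates constraint (i): syllable 1 coda /mt/ has 2 consonants (> 1) → not permitted
[ro.wo] — violates constraint (ii): word begins with /r/ → not permitted
[orb] — violates constraint (i): syllable 1 coda /rb/ has 2 consonants (> 1) → not permitted
[nlu.win] — violates constraint (iii): syllable 1 onset /nl/ has 2 consonants (> 1) → not permitted
Permitted: [bis.tu] → 1.

1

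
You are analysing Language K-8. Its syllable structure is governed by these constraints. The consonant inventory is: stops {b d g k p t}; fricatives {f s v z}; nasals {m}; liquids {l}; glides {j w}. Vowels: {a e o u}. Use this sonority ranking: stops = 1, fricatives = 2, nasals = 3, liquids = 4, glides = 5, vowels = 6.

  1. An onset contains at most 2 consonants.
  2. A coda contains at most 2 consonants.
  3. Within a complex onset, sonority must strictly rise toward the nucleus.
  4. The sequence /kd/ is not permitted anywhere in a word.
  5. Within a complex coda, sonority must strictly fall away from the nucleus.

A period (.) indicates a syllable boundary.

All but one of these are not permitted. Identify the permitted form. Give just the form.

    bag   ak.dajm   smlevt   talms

bag — σ1 onset /b/, coda /g/ ok → permitted
ak.dajm — violates constraint 4: contains banned sequence /kd/ → not permitted
smlevt — violates constraint 1: syllable 1 onset /sml/ has 3 consonants (> 2) → not permitted
talms — violates constraint 2: syllable 1 coda /lms/ has 3 consonants (> 2) → not permitted

bag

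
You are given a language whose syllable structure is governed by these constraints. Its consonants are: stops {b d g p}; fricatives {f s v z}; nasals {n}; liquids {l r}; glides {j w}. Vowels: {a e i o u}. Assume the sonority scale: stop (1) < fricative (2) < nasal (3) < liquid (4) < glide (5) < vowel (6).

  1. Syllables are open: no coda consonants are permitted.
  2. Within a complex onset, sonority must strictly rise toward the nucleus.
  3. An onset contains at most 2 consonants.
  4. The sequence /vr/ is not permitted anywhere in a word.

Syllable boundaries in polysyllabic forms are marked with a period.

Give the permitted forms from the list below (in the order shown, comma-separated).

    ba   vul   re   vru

ba, re

ba — σ1 onset /b/, coda /∅/ ok → permitted
vul — violates constraint 1: syllable 1 coda /l/ has 1 consonant (> 0) → not permitted
re — σ1 onset /r/, coda /∅/ ok → permitted
vru — violates constraint 4: contains banned sequence /vr/ → not permitted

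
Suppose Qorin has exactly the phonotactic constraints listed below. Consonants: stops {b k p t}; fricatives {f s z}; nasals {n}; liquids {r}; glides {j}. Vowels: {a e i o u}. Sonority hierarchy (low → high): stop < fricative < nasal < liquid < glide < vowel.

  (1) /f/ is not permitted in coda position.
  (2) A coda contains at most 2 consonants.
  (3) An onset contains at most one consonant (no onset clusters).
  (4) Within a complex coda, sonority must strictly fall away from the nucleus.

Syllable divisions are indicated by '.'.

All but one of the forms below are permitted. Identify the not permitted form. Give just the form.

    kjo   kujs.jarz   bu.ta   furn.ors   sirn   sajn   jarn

kjo — violates constraint 3: syllable 1 onset /kj/ has 2 consonants (> 1) → not permitted
kujs.jarz — σ1 onset /k/, coda /js/ (5→2 falls) ok; σ2 onset /j/, coda /rz/ (4→2 falls) ok → permitted
bu.ta — σ1 onset /b/, coda /∅/ ok; σ2 onset /t/, coda /∅/ ok → permitted
furn.ors — σ1 onset /f/, coda /rn/ (4→3 falls) ok; σ2 onset /∅/, coda /rs/ (4→2 falls) ok → permitted
sirn — σ1 onset /s/, coda /rn/ (4→3 falls) ok → permitted
sajn — σ1 onset /s/, coda /jn/ (5→3 falls) ok → permitted
jarn — σ1 onset /j/, coda /rn/ (4→3 falls) ok → permitted

kjo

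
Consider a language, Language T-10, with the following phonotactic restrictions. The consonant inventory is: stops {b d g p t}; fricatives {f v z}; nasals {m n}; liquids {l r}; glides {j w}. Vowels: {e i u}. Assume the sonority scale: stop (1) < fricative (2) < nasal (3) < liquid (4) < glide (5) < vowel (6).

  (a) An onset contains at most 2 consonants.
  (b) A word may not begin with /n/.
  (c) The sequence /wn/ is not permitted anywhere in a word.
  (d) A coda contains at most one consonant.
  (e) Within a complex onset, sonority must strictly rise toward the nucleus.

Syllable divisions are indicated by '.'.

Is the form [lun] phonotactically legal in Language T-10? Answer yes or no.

yes

[lun] — σ1 onset /l/, coda /n/ ok → phonotactically legal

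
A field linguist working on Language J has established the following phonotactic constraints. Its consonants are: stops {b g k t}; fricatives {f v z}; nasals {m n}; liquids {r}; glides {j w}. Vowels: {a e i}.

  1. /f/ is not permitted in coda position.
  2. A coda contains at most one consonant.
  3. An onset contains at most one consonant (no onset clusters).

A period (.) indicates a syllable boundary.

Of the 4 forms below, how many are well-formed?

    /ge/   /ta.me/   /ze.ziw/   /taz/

/ge/ — σ1 onset /g/, coda /∅/ ok → well-formed
/ta.me/ — σ1 onset /t/, coda /∅/ ok; σ2 onset /m/, coda /∅/ ok → well-formed
/ze.ziw/ — σ1 onset /z/, coda /∅/ ok; σ2 onset /z/, coda /w/ ok → well-formed
/taz/ — σ1 onset /t/, coda /z/ ok → well-formed
Well-formed: /ge/, /ta.me/, /ze.ziw/, /taz/ → 4.

4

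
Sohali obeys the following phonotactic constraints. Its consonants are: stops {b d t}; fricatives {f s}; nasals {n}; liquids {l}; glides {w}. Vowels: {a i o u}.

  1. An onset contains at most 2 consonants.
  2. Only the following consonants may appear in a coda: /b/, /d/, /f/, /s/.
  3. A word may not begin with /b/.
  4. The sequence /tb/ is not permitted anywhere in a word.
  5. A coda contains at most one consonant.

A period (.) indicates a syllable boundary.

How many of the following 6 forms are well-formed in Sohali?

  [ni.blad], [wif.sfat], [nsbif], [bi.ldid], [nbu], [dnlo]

[ni.blad] — σ1 onset /n/, coda /∅/ ok; σ2 onset /bl/ (2C), coda /d/ ok → well-formed
[wif.sfat] — violates constraint 2: syllable 2 coda contains /t/, which is not a licensed coda consonant → ill-formed
[nsbif] — violates constraint 1: syllable 1 onset /nsb/ has 3 consonants (> 2) → ill-formed
[bi.ldid] — violates constraint 3: word begins with /b/ → ill-formed
[nbu] — σ1 onset /nb/ (2C), coda /∅/ ok → well-formed
[dnlo] — violates constraint 1: syllable 1 onset /dnl/ has 3 consonants (> 2) → ill-formed
Well-formed: [ni.blad], [nbu] → 2.

2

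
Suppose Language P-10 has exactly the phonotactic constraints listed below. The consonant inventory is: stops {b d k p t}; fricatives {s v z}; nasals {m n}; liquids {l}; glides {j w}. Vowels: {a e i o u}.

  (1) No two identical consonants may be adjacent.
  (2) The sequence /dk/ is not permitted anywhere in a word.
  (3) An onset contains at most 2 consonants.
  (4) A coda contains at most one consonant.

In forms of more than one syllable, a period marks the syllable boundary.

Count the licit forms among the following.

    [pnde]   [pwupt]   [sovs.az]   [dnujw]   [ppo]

0

[pnde] — violates constraint 3: syllable 1 onset /pnd/ has 3 consonants (> 2) → illicit
[pwupt] — violates constraint 4: syllable 1 coda /pt/ has 2 consonants (> 1) → illicit
[sovs.az] — violates constraint 4: syllable 1 coda /vs/ has 2 consonants (> 1) → illicit
[dnujw] — violates constraint 4: syllable 1 coda /jw/ has 2 consonants (> 1) → illicit
[ppo] — violates constraint 1: adjacent identical consonants /pp/ → illicit
No form is licit → 0.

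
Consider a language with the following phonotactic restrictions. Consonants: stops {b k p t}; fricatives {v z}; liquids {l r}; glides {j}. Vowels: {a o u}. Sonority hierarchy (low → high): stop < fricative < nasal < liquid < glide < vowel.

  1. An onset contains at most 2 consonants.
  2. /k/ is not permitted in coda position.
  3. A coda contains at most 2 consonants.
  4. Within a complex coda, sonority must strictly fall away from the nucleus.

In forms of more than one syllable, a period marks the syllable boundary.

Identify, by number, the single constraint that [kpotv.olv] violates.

[kpotv.olv]: syllable 1 coda /tv/: /t/ (stop, 1) → /v/ (fricative, 2) does not fall.
This is a violation of constraint 4: "Within a complex coda, sonority must strictly fall away from the nucleus."
The remaining constraints (1, 2, 3) are satisfied.

4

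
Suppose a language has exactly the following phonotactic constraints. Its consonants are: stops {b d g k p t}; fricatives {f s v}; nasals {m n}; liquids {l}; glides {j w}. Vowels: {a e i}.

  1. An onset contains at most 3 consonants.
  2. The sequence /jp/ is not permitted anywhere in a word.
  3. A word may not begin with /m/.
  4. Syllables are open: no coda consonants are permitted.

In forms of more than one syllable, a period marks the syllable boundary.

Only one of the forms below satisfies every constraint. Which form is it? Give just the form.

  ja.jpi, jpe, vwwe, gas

ja.jpi — violates constraint 2: contains banned sequence /jp/ → ill-formed
jpe — violates constraint 2: contains banned sequence /jp/ → ill-formed
vwwe — σ1 onset /vww/ (3C), coda /∅/ ok → well-formed
gas — violates constraint 4: syllable 1 coda /s/ has 1 consonant (> 0) → ill-formed

vwwe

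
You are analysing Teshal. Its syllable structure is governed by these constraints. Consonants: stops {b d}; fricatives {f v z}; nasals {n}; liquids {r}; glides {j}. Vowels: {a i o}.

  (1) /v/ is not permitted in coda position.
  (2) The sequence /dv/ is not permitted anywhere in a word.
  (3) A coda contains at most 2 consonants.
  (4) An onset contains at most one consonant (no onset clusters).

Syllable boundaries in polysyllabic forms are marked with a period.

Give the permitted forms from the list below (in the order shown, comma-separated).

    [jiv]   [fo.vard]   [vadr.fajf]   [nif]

[jiv] — violates constraint 1: syllable 1 coda contains /v/ → not permitted
[fo.vard] — σ1 onset /f/, coda /∅/ ok; σ2 onset /v/, coda /rd/ (2C) ok → permitted
[vadr.fajf] — σ1 onset /v/, coda /dr/ (2C) ok; σ2 onset /f/, coda /jf/ (2C) ok → permitted
[nif] — σ1 onset /n/, coda /f/ ok → permitted

[fo.vard], [vadr.fajf], [nif]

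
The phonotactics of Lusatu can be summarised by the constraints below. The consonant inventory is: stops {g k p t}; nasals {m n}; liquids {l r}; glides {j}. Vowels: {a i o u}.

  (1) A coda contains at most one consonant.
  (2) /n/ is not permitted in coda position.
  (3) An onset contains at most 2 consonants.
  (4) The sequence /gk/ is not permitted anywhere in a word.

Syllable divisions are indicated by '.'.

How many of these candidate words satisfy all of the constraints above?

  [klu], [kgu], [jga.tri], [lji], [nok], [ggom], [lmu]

7

[klu] — σ1 onset /kl/ (2C), coda /∅/ ok → licit
[kgu] — σ1 onset /kg/ (2C), coda /∅/ ok → licit
[jga.tri] — σ1 onset /jg/ (2C), coda /∅/ ok; σ2 onset /tr/ (2C), coda /∅/ ok → licit
[lji] — σ1 onset /lj/ (2C), coda /∅/ ok → licit
[nok] — σ1 onset /n/, coda /k/ ok → licit
[ggom] — σ1 onset /gg/ (2C), coda /m/ ok → licit
[lmu] — σ1 onset /lm/ (2C), coda /∅/ ok → licit
Licit: [klu], [kgu], [jga.tri], [lji], [nok], [ggom], [lmu] → 7.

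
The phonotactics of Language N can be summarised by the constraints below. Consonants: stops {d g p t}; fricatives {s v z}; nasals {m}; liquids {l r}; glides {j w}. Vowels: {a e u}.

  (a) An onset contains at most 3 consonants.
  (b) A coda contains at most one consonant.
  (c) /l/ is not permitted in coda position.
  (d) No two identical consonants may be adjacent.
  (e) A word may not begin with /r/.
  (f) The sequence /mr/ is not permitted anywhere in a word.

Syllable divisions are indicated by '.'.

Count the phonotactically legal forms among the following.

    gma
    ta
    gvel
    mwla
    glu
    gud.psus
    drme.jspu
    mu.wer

7

gma — σ1 onset /gm/ (2C), coda /∅/ ok → phonotactically legal
ta — σ1 onset /t/, coda /∅/ ok → phonotactically legal
gvel — violates constraint (c): syllable 1 coda contains /l/ → phonotactically illegal
mwla — σ1 onset /mwl/ (3C), coda /∅/ ok → phonotactically legal
glu — σ1 onset /gl/ (2C), coda /∅/ ok → phonotactically legal
gud.psus — σ1 onset /g/, coda /d/ ok; σ2 onset /ps/ (2C), coda /s/ ok → phonotactically legal
drme.jspu — σ1 onset /drm/ (3C), coda /∅/ ok; σ2 onset /jsp/ (3C), coda /∅/ ok → phonotactically legal
mu.wer — σ1 onset /m/, coda /∅/ ok; σ2 onset /w/, coda /r/ ok → phonotactically legal
Phonotactically legal: gma, ta, mwla, glu, gud.psus, drme.jspu, mu.wer → 7.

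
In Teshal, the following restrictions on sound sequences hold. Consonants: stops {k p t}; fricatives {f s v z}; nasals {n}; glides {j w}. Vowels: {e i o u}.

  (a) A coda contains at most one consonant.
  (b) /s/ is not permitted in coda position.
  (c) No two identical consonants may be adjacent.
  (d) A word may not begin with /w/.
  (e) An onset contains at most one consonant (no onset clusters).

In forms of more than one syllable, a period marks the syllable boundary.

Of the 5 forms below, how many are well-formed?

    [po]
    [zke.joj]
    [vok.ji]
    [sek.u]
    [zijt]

3

[po] — σ1 onset /p/, coda /∅/ ok → well-formed
[zke.joj] — violates constraint (e): syllable 1 onset /zk/ has 2 consonants (> 1) → ill-formed
[vok.ji] — σ1 onset /v/, coda /k/ ok; σ2 onset /j/, coda /∅/ ok → well-formed
[sek.u] — σ1 onset /s/, coda /k/ ok; σ2 onset /∅/, coda /∅/ ok → well-formed
[zijt] — violates constraint (a): syllable 1 coda /jt/ has 2 consonants (> 1) → ill-formed
Well-formed: [po], [vok.ji], [sek.u] → 3.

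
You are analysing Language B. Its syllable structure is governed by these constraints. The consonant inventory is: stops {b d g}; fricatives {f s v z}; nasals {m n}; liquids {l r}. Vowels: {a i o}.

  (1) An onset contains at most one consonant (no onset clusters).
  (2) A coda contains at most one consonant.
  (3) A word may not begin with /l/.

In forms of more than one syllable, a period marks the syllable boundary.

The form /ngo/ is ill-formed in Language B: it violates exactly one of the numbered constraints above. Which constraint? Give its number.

1

/ngo/: syllable 1 onset /ng/ has 2 consonants (> 1).
This is a violation of constraint 1: "An onset contains at most one consonant (no onset clusters)."
The remaining constraints (2, 3) are satisfied.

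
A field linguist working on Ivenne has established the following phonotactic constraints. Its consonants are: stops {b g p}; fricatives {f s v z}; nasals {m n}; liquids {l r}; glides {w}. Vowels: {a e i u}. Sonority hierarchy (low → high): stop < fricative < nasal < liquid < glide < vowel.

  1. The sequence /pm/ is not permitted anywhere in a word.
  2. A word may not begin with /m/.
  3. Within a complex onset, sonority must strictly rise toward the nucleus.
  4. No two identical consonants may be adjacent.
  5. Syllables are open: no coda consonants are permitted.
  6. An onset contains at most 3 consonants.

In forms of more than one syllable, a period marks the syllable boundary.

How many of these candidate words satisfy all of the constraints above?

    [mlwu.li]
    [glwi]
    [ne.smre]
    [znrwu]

2

[mlwu.li] — violates constraint 2: word begins with /m/ → phonotactically illegal
[glwi] — σ1 onset /glw/ (1→4→5 rises), coda /∅/ ok → phonotactically legal
[ne.smre] — σ1 onset /n/, coda /∅/ ok; σ2 onset /smr/ (2→3→4 rises), coda /∅/ ok → phonotactically legal
[znrwu] — violates constraint 6: syllable 1 onset /znrw/ has 4 consonants (> 3) → phonotactically illegal
Phonotactically legal: [glwi], [ne.smre] → 2.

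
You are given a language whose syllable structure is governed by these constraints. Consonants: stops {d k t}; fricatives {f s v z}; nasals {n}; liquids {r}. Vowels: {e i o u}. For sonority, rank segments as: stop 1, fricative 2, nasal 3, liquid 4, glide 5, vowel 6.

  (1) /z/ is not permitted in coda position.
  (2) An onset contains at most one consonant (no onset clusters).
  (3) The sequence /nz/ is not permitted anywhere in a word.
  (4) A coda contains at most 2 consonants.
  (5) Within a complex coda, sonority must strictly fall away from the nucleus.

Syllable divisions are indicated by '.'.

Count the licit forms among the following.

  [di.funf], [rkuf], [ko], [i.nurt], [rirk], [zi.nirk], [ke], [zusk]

[di.funf] — σ1 onset /d/, coda /∅/ ok; σ2 onset /f/, coda /nf/ (3→2 falls) ok → licit
[rkuf] — violates constraint 2: syllable 1 onset /rk/ has 2 consonants (> 1) → illicit
[ko] — σ1 onset /k/, coda /∅/ ok → licit
[i.nurt] — σ1 onset /∅/, coda /∅/ ok; σ2 onset /n/, coda /rt/ (4→1 falls) ok → licit
[rirk] — σ1 onset /r/, coda /rk/ (4→1 falls) ok → licit
[zi.nirk] — σ1 onset /z/, coda /∅/ ok; σ2 onset /n/, coda /rk/ (4→1 falls) ok → licit
[ke] — σ1 onset /k/, coda /∅/ ok → licit
[zusk] — σ1 onset /z/, coda /sk/ (2→1 falls) ok → licit
Licit: [di.funf], [ko], [i.nurt], [rirk], [zi.nirk], [ke], [zusk] → 7.

7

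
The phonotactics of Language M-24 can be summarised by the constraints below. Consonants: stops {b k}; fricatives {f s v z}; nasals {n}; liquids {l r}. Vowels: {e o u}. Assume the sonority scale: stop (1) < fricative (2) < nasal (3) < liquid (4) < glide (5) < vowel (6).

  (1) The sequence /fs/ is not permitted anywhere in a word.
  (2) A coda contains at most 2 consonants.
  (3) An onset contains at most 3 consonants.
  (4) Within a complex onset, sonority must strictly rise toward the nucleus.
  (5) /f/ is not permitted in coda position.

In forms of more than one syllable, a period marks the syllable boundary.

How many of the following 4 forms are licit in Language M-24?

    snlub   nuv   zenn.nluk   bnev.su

4

snlub — σ1 onset /snl/ (2→3→4 rises), coda /b/ ok → licit
nuv — σ1 onset /n/, coda /v/ ok → licit
zenn.nluk — σ1 onset /z/, coda /nn/ (2C) ok; σ2 onset /nl/ (3→4 rises), coda /k/ ok → licit
bnev.su — σ1 onset /bn/ (1→3 rises), coda /v/ ok; σ2 onset /s/, coda /∅/ ok → licit
Licit: snlub, nuv, zenn.nluk, bnev.su → 4.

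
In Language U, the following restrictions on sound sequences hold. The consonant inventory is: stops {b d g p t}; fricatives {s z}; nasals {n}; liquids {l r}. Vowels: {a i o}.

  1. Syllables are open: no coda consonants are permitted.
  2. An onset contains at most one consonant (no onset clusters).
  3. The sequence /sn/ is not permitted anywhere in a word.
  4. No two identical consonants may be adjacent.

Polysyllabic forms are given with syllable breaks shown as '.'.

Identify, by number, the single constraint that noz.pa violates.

1

noz.pa: syllable 1 coda /z/ has 1 consonant (> 0).
This is a violation of constraint 1: "Syllables are open: no coda consonants are permitted."
The remaining constraints (2, 3, 4) are satisfied.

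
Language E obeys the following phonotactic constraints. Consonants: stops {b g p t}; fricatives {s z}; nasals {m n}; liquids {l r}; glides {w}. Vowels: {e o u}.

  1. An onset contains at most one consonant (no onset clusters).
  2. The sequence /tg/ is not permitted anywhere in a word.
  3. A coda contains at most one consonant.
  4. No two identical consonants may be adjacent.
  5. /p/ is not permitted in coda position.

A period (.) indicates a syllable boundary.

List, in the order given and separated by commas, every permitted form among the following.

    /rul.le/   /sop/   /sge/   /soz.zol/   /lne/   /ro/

/ro/

/rul.le/ — violates constraint 4: adjacent identical consonants /ll/ → not permitted
/sop/ — violates constraint 5: syllable 1 coda contains /p/ → not permitted
/sge/ — violates constraint 1: syllable 1 onset /sg/ has 2 consonants (> 1) → not permitted
/soz.zol/ — violates constraint 4: adjacent identical consonants /zz/ → not permitted
/lne/ — violates constraint 1: syllable 1 onset /ln/ has 2 consonants (> 1) → not permitted
/ro/ — σ1 onset /r/, coda /∅/ ok → permitted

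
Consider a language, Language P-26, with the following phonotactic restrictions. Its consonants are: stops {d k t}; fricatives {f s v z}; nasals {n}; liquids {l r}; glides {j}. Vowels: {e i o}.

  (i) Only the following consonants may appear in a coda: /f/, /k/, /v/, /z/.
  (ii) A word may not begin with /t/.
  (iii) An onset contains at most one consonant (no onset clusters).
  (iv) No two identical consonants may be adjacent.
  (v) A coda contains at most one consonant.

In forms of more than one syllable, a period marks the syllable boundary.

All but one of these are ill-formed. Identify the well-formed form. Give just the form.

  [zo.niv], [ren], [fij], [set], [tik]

[zo.niv] — σ1 onset /z/, coda /∅/ ok; σ2 onset /n/, coda /v/ ok → well-formed
[ren] — violates constraint (i): syllable 1 coda contains /n/, which is not a licensed coda consonant → ill-formed
[fij] — violates constraint (i): syllable 1 coda contains /j/, which is not a licensed coda consonant → ill-formed
[set] — violates constraint (i): syllable 1 coda contains /t/, which is not a licensed coda consonant → ill-formed
[tik] — violates constraint (ii): word begins with /t/ → ill-formed

[zo.niv]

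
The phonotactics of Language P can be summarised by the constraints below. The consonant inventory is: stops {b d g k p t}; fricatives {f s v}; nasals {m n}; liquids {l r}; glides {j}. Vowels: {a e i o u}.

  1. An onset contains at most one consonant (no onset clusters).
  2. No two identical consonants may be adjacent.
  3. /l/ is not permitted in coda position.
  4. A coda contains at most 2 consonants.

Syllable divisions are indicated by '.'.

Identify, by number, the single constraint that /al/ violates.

3

/al/: syllable 1 coda contains /l/.
This is a violation of constraint 3: "/l/ is not permitted in coda position."
The remaining constraints (1, 2, 4) are satisfied.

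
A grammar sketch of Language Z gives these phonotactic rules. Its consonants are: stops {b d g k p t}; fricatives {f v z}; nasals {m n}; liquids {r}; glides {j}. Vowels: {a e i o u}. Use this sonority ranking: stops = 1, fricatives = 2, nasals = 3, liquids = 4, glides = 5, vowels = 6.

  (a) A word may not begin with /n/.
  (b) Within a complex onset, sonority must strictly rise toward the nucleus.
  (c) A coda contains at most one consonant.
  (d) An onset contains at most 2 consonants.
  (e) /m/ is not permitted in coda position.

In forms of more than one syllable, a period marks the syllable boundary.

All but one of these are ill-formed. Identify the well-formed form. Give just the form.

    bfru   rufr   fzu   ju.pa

bfru — violates constraint (d): syllable 1 onset /bfr/ has 3 consonants (> 2) → ill-formed
rufr — violates constraint (c): syllable 1 coda /fr/ has 2 consonants (> 1) → ill-formed
fzu — violates constraint (b): syllable 1 onset /fz/: /f/ (fricative, 2) → /z/ (fricative, 2) does not rise → ill-formed
ju.pa — σ1 onset /j/, coda /∅/ ok; σ2 onset /p/, coda /∅/ ok → well-formed

ju.pa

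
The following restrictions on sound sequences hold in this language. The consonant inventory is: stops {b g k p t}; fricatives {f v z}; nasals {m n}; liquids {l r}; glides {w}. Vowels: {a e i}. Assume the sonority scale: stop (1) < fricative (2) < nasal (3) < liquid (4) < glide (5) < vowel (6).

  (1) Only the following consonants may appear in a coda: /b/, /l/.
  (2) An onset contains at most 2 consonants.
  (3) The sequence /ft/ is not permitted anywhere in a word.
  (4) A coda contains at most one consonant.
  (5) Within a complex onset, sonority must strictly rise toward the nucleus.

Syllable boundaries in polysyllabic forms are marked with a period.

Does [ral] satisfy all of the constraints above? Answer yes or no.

[ral] — σ1 onset /r/, coda /l/ ok → well-formed

yes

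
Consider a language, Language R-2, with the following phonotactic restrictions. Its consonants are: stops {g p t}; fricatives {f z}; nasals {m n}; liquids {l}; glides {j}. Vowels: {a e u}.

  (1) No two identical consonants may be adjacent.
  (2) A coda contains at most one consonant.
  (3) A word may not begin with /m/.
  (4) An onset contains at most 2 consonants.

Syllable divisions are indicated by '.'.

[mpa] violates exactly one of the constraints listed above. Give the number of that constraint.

3

[mpa]: word begins with /m/.
This is a violation of constraint 3: "A word may not begin with /m/."
The remaining constraints (1, 2, 4) are satisfied.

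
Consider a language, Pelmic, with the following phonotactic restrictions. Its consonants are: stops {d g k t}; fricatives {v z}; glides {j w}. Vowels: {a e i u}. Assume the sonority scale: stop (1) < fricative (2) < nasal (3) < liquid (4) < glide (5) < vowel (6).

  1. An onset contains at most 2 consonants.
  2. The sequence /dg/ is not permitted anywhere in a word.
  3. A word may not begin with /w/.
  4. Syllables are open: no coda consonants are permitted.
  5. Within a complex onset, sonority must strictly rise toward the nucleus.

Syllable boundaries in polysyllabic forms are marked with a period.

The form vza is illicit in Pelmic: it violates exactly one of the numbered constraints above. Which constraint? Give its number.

5

vza: syllable 1 onset /vz/: /v/ (fricative, 2) → /z/ (fricative, 2) does not rise.
This is a violation of constraint 5: "Within a complex onset, sonority must strictly rise toward the nucleus."
The remaining constraints (1, 2, 3, 4) are satisfied.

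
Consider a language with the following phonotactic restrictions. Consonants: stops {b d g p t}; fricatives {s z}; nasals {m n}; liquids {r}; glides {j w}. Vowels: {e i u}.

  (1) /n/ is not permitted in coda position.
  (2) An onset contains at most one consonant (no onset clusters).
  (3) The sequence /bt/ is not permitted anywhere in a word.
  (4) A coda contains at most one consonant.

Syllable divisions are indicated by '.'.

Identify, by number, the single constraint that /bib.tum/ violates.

/bib.tum/: contains banned sequence /bt/.
This is a violation of constraint 3: "The sequence /bt/ is not permitted anywhere in a word."
The remaining constraints (1, 2, 4) are satisfied.

3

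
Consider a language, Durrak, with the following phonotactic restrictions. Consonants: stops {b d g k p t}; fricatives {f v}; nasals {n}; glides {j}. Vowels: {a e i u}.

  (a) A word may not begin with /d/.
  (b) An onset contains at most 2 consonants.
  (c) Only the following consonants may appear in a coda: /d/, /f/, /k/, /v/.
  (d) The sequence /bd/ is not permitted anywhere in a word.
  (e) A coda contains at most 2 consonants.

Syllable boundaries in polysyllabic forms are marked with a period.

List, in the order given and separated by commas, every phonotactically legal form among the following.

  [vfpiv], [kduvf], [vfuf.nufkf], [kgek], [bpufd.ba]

[vfpiv] — violates constraint (b): syllable 1 onset /vfp/ has 3 consonants (> 2) → phonotactically illegal
[kduvf] — σ1 onset /kd/ (2C), coda /vf/ (2C) ok → phonotactically legal
[vfuf.nufkf] — violates constraint (e): syllable 2 coda /fkf/ has 3 consonants (> 2) → phonotactically illegal
[kgek] — σ1 onset /kg/ (2C), coda /k/ ok → phonotactically legal
[bpufd.ba] — σ1 onset /bp/ (2C), coda /fd/ (2C) ok; σ2 onset /b/, coda /∅/ ok → phonotactically legal

[kduvf], [kgek], [bpufd.ba]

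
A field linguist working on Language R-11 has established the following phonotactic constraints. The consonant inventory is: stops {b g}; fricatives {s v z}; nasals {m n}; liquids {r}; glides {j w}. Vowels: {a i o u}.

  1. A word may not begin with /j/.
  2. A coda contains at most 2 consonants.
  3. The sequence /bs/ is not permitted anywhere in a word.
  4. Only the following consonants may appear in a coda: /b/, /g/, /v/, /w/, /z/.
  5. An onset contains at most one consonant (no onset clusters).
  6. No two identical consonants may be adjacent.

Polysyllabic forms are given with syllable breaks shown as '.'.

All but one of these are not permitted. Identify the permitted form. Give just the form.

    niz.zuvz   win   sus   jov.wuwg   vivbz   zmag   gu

gu

niz.zuvz — violates constraint 6: adjacent identical consonants /zz/ → not permitted
win — violates constraint 4: syllable 1 coda contains /n/, which is not a licensed coda consonant → not permitted
sus — violates constraint 4: syllable 1 coda contains /s/, which is not a licensed coda consonant → not permitted
jov.wuwg — violates constraint 1: word begins with /j/ → not permitted
vivbz — violates constraint 2: syllable 1 coda /vbz/ has 3 consonants (> 2) → not permitted
zmag — violates constraint 5: syllable 1 onset /zm/ has 2 consonants (> 1) → not permitted
gu — σ1 onset /g/, coda /∅/ ok → permitted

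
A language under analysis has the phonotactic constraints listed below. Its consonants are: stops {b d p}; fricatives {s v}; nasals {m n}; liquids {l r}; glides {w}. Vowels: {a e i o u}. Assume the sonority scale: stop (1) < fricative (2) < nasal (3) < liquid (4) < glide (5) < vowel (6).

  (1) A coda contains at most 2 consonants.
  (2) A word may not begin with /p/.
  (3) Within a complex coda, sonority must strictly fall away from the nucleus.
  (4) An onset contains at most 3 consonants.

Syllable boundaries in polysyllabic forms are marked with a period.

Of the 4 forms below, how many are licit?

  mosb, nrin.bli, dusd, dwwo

4

mosb — σ1 onset /m/, coda /sb/ (2→1 falls) ok → licit
nrin.bli — σ1 onset /nr/ (2C), coda /n/ ok; σ2 onset /bl/ (2C), coda /∅/ ok → licit
dusd — σ1 onset /d/, coda /sd/ (2→1 falls) ok → licit
dwwo — σ1 onset /dww/ (3C), coda /∅/ ok → licit
Licit: mosb, nrin.bli, dusd, dwwo → 4.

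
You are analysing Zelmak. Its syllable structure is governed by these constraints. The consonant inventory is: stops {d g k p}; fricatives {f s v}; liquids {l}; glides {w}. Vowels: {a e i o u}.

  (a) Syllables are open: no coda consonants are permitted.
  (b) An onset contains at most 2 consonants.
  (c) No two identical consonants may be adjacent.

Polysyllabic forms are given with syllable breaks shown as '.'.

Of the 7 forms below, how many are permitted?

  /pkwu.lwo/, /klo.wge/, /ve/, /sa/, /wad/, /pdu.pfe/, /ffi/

/pkwu.lwo/ — violates constraint (b): syllable 1 onset /pkw/ has 3 consonants (> 2) → not permitted
/klo.wge/ — σ1 onset /kl/ (2C), coda /∅/ ok; σ2 onset /wg/ (2C), coda /∅/ ok → permitted
/ve/ — σ1 onset /v/, coda /∅/ ok → permitted
/sa/ — σ1 onset /s/, coda /∅/ ok → permitted
/wad/ — violates constraint (a): syllable 1 coda /d/ has 1 consonant (> 0) → not permitted
/pdu.pfe/ — σ1 onset /pd/ (2C), coda /∅/ ok; σ2 onset /pf/ (2C), coda /∅/ ok → permitted
/ffi/ — violates constraint (c): adjacent identical consonants /ff/ → not permitted
Permitted: /klo.wge/, /ve/, /sa/, /pdu.pfe/ → 4.

4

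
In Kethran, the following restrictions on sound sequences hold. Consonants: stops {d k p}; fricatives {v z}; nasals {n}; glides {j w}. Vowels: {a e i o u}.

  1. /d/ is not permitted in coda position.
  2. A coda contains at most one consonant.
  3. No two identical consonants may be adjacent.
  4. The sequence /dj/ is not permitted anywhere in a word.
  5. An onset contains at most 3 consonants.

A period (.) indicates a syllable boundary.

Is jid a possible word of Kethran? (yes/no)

jid — violates constraint 1: syllable 1 coda contains /d/ → phonotactically illegal

no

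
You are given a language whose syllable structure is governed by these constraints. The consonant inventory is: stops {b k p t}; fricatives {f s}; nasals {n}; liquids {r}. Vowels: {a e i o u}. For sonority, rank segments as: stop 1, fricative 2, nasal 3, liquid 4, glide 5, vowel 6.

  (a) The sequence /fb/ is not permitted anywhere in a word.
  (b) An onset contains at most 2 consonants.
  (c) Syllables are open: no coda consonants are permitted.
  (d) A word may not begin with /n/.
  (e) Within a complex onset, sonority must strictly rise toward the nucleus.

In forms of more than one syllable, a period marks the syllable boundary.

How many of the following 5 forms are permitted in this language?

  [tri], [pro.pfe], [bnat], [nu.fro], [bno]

3

[tri] — σ1 onset /tr/ (1→4 rises), coda /∅/ ok → permitted
[pro.pfe] — σ1 onset /pr/ (1→4 rises), coda /∅/ ok; σ2 onset /pf/ (1→2 rises), coda /∅/ ok → permitted
[bnat] — violates constraint (c): syllable 1 coda /t/ has 1 consonant (> 0) → not permitted
[nu.fro] — violates constraint (d): word begins with /n/ → not permitted
[bno] — σ1 onset /bn/ (1→3 rises), coda /∅/ ok → permitted
Permitted: [tri], [pro.pfe], [bno] → 3.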